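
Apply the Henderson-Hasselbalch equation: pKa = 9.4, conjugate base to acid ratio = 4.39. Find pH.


pH = pKa + log10([A-]/[HA])
pH = 9.4 + log10(4.39)
pH = 10.0425

10.0425


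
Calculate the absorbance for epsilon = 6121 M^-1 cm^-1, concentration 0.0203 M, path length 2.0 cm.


A = epsilon * c * l
A = 6121 * 0.0203 * 2.0
A = 248.5126

248.5126


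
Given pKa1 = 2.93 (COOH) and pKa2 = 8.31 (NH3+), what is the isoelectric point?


pI = (pKa1 + pKa2) / 2
pI = (2.93 + 8.31) / 2
pI = 5.62

5.62


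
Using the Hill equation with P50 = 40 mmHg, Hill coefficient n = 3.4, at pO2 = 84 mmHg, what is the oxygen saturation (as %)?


Y = pO2^n / (P50^n + pO2^n)
Y = 84^3.4 / (40^3.4 + 84^3.4)
Y = 92.57%

92.57%


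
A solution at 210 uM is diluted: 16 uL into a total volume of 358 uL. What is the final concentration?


C2 = C1 * V1 / V2
C2 = 210 * 16 / 358
C2 = 9.3855 uM

9.3855 uM


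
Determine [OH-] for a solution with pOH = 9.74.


[OH-] = 10^(-pOH)
[OH-] = 10^(-9.74)
[OH-] = 1.820e-10 M

1.820e-10 M


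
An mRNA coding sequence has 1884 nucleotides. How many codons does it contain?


codons = nucleotides / 3
codons = 1884 / 3 = 628

628


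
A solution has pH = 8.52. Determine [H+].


[H+] = 10^(-pH)
[H+] = 10^(-8.52)
[H+] = 3.020e-09 M

3.020e-09 M


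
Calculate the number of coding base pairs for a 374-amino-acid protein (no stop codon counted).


Each amino acid = 1 codon = 3 bp
bp = 374 * 3 = 1122 bp

1122 bp


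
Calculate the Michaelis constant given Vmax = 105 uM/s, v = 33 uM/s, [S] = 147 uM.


Km = [S] * (Vmax - v) / v
Km = 147 * (105 - 33) / 33
Km = 320.7273 uM

320.7273 uM


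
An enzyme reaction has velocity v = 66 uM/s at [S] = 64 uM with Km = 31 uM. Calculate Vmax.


Vmax = v * (Km + [S]) / [S]
Vmax = 66 * (31 + 64) / 64
Vmax = 97.9688 uM/s

97.9688 uM/s


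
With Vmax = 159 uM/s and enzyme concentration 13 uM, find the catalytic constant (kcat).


kcat = Vmax / [E]t
kcat = 159 / 13
kcat = 12.2308 s^-1

12.2308 s^-1


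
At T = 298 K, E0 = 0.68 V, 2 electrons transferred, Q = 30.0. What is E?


E = E0 - (RT/nF) * ln(Q)
E = 0.68 - (8.314 * 298 / (2 * 96485)) * ln(30.0)
E = 0.6363 V

0.6363 V


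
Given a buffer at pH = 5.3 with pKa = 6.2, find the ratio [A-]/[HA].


[A-]/[HA] = 10^(pH - pKa)
= 10^(5.3 - 6.2)
= 0.1259

0.1259


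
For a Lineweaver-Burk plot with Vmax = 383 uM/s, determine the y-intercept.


y-intercept = 1/Vmax
= 1/383
= 0.0026 s/uM

0.0026 s/uM


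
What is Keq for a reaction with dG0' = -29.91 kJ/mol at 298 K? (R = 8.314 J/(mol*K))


Keq = exp(-dG0 * 1000 / (R * T))
Keq = exp(-(-29.91) * 1000 / (8.314 * 298))
Keq = 174958.3186

174958.3186


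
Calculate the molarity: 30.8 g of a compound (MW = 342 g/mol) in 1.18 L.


C = (mass / MW) / volume
C = (30.8 / 342) / 1.18
C = 0.0763 M

0.0763 M


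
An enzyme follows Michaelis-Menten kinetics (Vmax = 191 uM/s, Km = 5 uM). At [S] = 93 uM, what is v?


v = Vmax * [S] / (Km + [S])
v = 191 * 93 / (5 + 93)
v = 181.2551 uM/s

181.2551 uM/s


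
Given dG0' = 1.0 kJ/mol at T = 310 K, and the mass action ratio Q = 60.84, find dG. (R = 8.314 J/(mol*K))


dG = dG0' + RT * ln(Q) / 1000
dG = 1.0 + 8.314 * 310 * ln(60.84) / 1000
dG = 11.5884 kJ/mol

11.5884 kJ/mol


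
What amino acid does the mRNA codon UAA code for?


Standard genetic code lookup.
Codon UAA -> Stop

Stop


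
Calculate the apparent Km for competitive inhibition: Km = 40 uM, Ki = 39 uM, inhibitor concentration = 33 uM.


Km_app = Km * (1 + [I]/Ki)
Km_app = 40 * (1 + 33/39)
Km_app = 73.8462 uM

73.8462 uM


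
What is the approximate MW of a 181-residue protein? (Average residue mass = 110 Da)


MW = n_residues * 110 Da
MW = 181 * 110
MW = 19910 Da

19910 Da


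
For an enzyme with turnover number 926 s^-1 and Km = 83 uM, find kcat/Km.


Catalytic efficiency = kcat / Km
= 926 / 83
= 11.1566 uM^-1*s^-1

11.1566 uM^-1*s^-1


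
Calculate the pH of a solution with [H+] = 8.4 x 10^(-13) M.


pH = -log10([H+])
pH = -log10(8.4 x 10^(-13))
pH = 12.0757

12.0757


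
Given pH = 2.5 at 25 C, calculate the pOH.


pOH = 14 - pH
pOH = 14 - 2.5
pOH = 11.5

11.5


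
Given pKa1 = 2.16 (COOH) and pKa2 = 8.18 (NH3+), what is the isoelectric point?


pI = (pKa1 + pKa2) / 2
pI = (2.16 + 8.18) / 2
pI = 5.17

5.17


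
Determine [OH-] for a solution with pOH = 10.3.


[OH-] = 10^(-pOH)
[OH-] = 10^(-10.3)
[OH-] = 5.012e-11 M

5.012e-11 M


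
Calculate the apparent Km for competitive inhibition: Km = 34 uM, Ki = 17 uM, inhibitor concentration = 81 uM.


Km_app = Km * (1 + [I]/Ki)
Km_app = 34 * (1 + 81/17)
Km_app = 196.0 uM

196.0 uM


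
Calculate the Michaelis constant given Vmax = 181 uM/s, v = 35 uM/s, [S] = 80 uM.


Km = [S] * (Vmax - v) / v
Km = 80 * (181 - 35) / 35
Km = 333.7143 uM

333.7143 uM


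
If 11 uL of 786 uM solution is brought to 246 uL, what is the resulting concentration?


C2 = C1 * V1 / V2
C2 = 786 * 11 / 246
C2 = 35.1463 uM

35.1463 uM


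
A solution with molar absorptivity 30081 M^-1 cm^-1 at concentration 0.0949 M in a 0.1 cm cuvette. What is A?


A = epsilon * c * l
A = 30081 * 0.0949 * 0.1
A = 285.4687

285.4687


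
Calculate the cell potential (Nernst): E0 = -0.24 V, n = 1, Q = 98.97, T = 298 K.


E = E0 - (RT/nF) * ln(Q)
E = -0.24 - (8.314 * 298 / (1 * 96485)) * ln(98.97)
E = -0.358 V

-0.358 V


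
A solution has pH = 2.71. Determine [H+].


[H+] = 10^(-pH)
[H+] = 10^(-2.71)
[H+] = 0.0019 M

0.0019 M


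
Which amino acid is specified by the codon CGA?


Standard genetic code lookup.
Codon CGA -> Arg

Arg


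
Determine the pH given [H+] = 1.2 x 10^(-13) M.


pH = -log10([H+])
pH = -log10(1.2 x 10^(-13))
pH = 12.9208

12.9208


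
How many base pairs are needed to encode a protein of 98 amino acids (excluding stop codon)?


Each amino acid = 1 codon = 3 bp
bp = 98 * 3 = 294 bp

294 bp


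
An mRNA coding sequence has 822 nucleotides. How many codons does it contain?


codons = nucleotides / 3
codons = 822 / 3 = 274

274


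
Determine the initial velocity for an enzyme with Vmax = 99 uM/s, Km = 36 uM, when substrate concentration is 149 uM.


v = Vmax * [S] / (Km + [S])
v = 99 * 149 / (36 + 149)
v = 79.7351 uM/s

79.7351 uM/s


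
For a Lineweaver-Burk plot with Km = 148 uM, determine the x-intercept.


x-intercept = -1/Km
= -1/148
= -0.0068 1/uM

-0.0068 1/uM


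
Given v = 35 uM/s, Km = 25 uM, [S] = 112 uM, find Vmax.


Vmax = v * (Km + [S]) / [S]
Vmax = 35 * (25 + 112) / 112
Vmax = 42.8125 uM/s

42.8125 uM/s


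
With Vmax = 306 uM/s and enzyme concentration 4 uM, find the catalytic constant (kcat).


kcat = Vmax / [E]t
kcat = 306 / 4
kcat = 76.5 s^-1

76.5 s^-1


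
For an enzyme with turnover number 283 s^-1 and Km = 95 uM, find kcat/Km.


Catalytic efficiency = kcat / Km
= 283 / 95
= 2.9789 uM^-1*s^-1

2.9789 uM^-1*s^-1


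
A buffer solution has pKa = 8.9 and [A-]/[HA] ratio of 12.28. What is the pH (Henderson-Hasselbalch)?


pH = pKa + log10([A-]/[HA])
pH = 8.9 + log10(12.28)
pH = 9.9892

9.9892


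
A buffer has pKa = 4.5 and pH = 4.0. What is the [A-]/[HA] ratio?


[A-]/[HA] = 10^(pH - pKa)
= 10^(4.0 - 4.5)
= 0.3162

0.3162


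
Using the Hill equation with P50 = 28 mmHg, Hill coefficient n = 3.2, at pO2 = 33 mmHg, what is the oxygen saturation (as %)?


Y = pO2^n / (P50^n + pO2^n)
Y = 33^3.2 / (28^3.2 + 33^3.2)
Y = 62.85%

62.85%


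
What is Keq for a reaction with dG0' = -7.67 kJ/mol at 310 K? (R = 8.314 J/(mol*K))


Keq = exp(-dG0 * 1000 / (R * T))
Keq = exp(-(-7.67) * 1000 / (8.314 * 310))
Keq = 19.608

19.608


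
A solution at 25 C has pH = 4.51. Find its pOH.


pOH = 14 - pH
pOH = 14 - 4.51
pOH = 9.49

9.49


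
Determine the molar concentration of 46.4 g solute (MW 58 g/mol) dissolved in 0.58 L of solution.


C = (mass / MW) / volume
C = (46.4 / 58) / 0.58
C = 1.3793 M

1.3793 M


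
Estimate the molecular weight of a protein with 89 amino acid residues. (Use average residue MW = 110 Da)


MW = n_residues * 110 Da
MW = 89 * 110
MW = 9790 Da

9790 Da


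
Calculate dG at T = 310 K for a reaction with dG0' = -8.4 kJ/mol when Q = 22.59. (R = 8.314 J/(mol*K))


dG = dG0' + RT * ln(Q) / 1000
dG = -8.4 + 8.314 * 310 * ln(22.59) / 1000
dG = -0.3651 kJ/mol

-0.3651 kJ/mol


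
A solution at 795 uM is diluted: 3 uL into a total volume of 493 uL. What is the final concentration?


C2 = C1 * V1 / V2
C2 = 795 * 3 / 493
C2 = 4.8377 uM

4.8377 uM


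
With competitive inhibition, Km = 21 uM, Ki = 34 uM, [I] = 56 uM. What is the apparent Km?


Km_app = Km * (1 + [I]/Ki)
Km_app = 21 * (1 + 56/34)
Km_app = 55.5882 uM

55.5882 uM


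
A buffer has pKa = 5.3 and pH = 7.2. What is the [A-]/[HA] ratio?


[A-]/[HA] = 10^(pH - pKa)
= 10^(7.2 - 5.3)
= 79.4328

79.4328


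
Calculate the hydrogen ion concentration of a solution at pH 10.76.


[H+] = 10^(-pH)
[H+] = 10^(-10.76)
[H+] = 1.738e-11 M

1.738e-11 M


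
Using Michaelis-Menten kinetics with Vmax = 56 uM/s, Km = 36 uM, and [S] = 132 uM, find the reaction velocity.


v = Vmax * [S] / (Km + [S])
v = 56 * 132 / (36 + 132)
v = 44.0 uM/s

44.0 uM/s


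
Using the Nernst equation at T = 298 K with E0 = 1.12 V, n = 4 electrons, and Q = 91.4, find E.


E = E0 - (RT/nF) * ln(Q)
E = 1.12 - (8.314 * 298 / (4 * 96485)) * ln(91.4)
E = 1.091 V

1.091 V


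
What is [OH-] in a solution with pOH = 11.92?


[OH-] = 10^(-pOH)
[OH-] = 10^(-11.92)
[OH-] = 1.202e-12 M

1.202e-12 M


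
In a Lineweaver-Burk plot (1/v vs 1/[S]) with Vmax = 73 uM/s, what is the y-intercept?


y-intercept = 1/Vmax
= 1/73
= 0.0137 s/uM

0.0137 s/uM


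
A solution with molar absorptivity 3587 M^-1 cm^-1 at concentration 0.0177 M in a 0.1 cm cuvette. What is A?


A = epsilon * c * l
A = 3587 * 0.0177 * 0.1
A = 6.349

6.349


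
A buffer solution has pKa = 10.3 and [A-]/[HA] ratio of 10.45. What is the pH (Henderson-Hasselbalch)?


pH = pKa + log10([A-]/[HA])
pH = 10.3 + log10(10.45)
pH = 11.3191

11.3191


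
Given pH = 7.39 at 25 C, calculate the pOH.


pOH = 14 - pH
pOH = 14 - 7.39
pOH = 6.61

6.61


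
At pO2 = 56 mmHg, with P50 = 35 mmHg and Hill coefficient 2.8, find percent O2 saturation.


Y = pO2^n / (P50^n + pO2^n)
Y = 56^2.8 / (35^2.8 + 56^2.8)
Y = 78.85%

78.85%


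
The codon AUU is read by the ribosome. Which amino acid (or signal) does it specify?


Standard genetic code lookup.
Codon AUU -> Ile

Ile


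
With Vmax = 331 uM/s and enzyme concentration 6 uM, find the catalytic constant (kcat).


kcat = Vmax / [E]t
kcat = 331 / 6
kcat = 55.1667 s^-1

55.1667 s^-1


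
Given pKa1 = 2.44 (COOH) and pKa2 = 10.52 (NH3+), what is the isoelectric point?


pI = (pKa1 + pKa2) / 2
pI = (2.44 + 10.52) / 2
pI = 6.48

6.48


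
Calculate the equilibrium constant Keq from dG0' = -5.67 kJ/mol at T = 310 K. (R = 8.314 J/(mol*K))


Keq = exp(-dG0 * 1000 / (R * T))
Keq = exp(-(-5.67) * 1000 / (8.314 * 310))
Keq = 9.0245

9.0245


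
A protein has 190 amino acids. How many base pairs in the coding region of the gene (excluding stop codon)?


Each amino acid = 1 codon = 3 bp
bp = 190 * 3 = 570 bp

570 bp


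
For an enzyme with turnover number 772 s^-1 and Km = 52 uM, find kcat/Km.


Catalytic efficiency = kcat / Km
= 772 / 52
= 14.8462 uM^-1*s^-1

14.8462 uM^-1*s^-1


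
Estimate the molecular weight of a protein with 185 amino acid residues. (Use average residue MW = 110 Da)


MW = n_residues * 110 Da
MW = 185 * 110
MW = 20350 Da

20350 Da


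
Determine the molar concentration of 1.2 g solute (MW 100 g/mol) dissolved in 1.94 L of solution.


C = (mass / MW) / volume
C = (1.2 / 100) / 1.94
C = 0.0062 M

0.0062 M


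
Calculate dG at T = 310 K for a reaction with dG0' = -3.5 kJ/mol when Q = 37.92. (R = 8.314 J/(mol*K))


dG = dG0' + RT * ln(Q) / 1000
dG = -3.5 + 8.314 * 310 * ln(37.92) / 1000
dG = 5.8699 kJ/mol

5.8699 kJ/mol


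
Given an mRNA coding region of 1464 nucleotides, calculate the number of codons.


codons = nucleotides / 3
codons = 1464 / 3 = 488

488


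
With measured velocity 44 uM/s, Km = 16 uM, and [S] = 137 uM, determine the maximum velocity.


Vmax = v * (Km + [S]) / [S]
Vmax = 44 * (16 + 137) / 137
Vmax = 49.1387 uM/s

49.1387 uM/s


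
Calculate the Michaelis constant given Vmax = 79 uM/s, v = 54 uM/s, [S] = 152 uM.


Km = [S] * (Vmax - v) / v
Km = 152 * (79 - 54) / 54
Km = 70.3704 uM

70.3704 uM


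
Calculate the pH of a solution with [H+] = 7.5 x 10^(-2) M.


pH = -log10([H+])
pH = -log10(7.5 x 10^(-2))
pH = 1.1249

1.1249


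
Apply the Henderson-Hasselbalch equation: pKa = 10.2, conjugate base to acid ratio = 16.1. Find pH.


pH = pKa + log10([A-]/[HA])
pH = 10.2 + log10(16.1)
pH = 11.4068

11.4068


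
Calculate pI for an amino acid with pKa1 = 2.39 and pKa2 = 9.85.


pI = (pKa1 + pKa2) / 2
pI = (2.39 + 9.85) / 2
pI = 6.12

6.12


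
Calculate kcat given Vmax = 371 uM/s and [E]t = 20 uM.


kcat = Vmax / [E]t
kcat = 371 / 20
kcat = 18.55 s^-1

18.55 s^-1


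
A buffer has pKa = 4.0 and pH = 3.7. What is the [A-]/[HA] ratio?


[A-]/[HA] = 10^(pH - pKa)
= 10^(3.7 - 4.0)
= 0.5012

0.5012


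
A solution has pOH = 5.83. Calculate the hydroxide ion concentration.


[OH-] = 10^(-pOH)
[OH-] = 10^(-5.83)
[OH-] = 1.479e-06 M

1.479e-06 M


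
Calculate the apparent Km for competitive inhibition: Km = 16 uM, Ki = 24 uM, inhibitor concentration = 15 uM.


Km_app = Km * (1 + [I]/Ki)
Km_app = 16 * (1 + 15/24)
Km_app = 26.0 uM

26.0 uM


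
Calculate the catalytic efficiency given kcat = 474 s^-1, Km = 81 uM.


Catalytic efficiency = kcat / Km
= 474 / 81
= 5.8519 uM^-1*s^-1

5.8519 uM^-1*s^-1


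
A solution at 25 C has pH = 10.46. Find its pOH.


pOH = 14 - pH
pOH = 14 - 10.46
pOH = 3.54

3.54


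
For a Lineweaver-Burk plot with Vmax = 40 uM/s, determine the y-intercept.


y-intercept = 1/Vmax
= 1/40
= 0.025 s/uM

0.025 s/uM


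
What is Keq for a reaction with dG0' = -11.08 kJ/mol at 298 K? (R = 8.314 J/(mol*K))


Keq = exp(-dG0 * 1000 / (R * T))
Keq = exp(-(-11.08) * 1000 / (8.314 * 298))
Keq = 87.5421

87.5421


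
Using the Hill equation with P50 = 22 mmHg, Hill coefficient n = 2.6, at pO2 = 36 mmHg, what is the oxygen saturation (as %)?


Y = pO2^n / (P50^n + pO2^n)
Y = 36^2.6 / (22^2.6 + 36^2.6)
Y = 78.25%

78.25%


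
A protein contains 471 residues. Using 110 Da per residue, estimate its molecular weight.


MW = n_residues * 110 Da
MW = 471 * 110
MW = 51810 Da

51810 Da


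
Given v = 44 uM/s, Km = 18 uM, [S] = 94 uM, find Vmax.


Vmax = v * (Km + [S]) / [S]
Vmax = 44 * (18 + 94) / 94
Vmax = 52.4255 uM/s

52.4255 uM/s


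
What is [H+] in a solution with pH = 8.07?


[H+] = 10^(-pH)
[H+] = 10^(-8.07)
[H+] = 8.511e-09 M

8.511e-09 M


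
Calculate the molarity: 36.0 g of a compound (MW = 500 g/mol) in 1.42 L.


C = (mass / MW) / volume
C = (36.0 / 500) / 1.42
C = 0.0507 M

0.0507 M


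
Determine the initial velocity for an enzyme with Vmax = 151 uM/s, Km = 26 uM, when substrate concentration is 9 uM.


v = Vmax * [S] / (Km + [S])
v = 151 * 9 / (26 + 9)
v = 38.8286 uM/s

38.8286 uM/s


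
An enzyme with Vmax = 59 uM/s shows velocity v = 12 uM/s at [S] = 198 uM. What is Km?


Km = [S] * (Vmax - v) / v
Km = 198 * (59 - 12) / 12
Km = 775.5 uM

775.5 uM


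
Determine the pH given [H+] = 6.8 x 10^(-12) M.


pH = -log10([H+])
pH = -log10(6.8 x 10^(-12))
pH = 11.1675

11.1675


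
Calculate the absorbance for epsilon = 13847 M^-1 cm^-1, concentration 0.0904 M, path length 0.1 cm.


A = epsilon * c * l
A = 13847 * 0.0904 * 0.1
A = 125.1769

125.1769


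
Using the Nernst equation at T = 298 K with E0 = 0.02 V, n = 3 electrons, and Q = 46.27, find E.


E = E0 - (RT/nF) * ln(Q)
E = 0.02 - (8.314 * 298 / (3 * 96485)) * ln(46.27)
E = -0.0128 V

-0.0128 V


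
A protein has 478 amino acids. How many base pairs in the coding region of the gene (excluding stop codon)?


Each amino acid = 1 codon = 3 bp
bp = 478 * 3 = 1434 bp

1434 bp


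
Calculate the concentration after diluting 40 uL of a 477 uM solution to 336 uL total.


C2 = C1 * V1 / V2
C2 = 477 * 40 / 336
C2 = 56.7857 uM

56.7857 uM


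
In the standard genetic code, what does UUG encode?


Standard genetic code lookup.
Codon UUG -> Leu

Leu


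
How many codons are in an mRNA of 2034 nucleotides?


codons = nucleotides / 3
codons = 2034 / 3 = 678

678


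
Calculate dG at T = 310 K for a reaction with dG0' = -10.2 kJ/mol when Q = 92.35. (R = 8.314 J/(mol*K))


dG = dG0' + RT * ln(Q) / 1000
dG = -10.2 + 8.314 * 310 * ln(92.35) / 1000
dG = 1.464 kJ/mol

1.464 kJ/mol


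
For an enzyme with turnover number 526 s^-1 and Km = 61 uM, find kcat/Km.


Catalytic efficiency = kcat / Km
= 526 / 61
= 8.623 uM^-1*s^-1

8.623 uM^-1*s^-1


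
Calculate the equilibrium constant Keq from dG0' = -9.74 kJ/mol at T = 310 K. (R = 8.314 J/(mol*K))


Keq = exp(-dG0 * 1000 / (R * T))
Keq = exp(-(-9.74) * 1000 / (8.314 * 310))
Keq = 43.7762

43.7762


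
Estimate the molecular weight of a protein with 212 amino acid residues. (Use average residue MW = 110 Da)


MW = n_residues * 110 Da
MW = 212 * 110
MW = 23320 Da

23320 Da


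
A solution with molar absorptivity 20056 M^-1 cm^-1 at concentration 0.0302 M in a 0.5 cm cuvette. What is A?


A = epsilon * c * l
A = 20056 * 0.0302 * 0.5
A = 302.8456

302.8456


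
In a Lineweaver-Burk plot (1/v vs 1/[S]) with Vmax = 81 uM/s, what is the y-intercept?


y-intercept = 1/Vmax
= 1/81
= 0.0123 s/uM

0.0123 s/uM


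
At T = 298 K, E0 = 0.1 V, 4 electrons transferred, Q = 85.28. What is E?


E = E0 - (RT/nF) * ln(Q)
E = 0.1 - (8.314 * 298 / (4 * 96485)) * ln(85.28)
E = 0.0715 V

0.0715 V


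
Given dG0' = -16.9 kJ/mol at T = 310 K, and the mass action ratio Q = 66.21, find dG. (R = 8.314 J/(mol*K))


dG = dG0' + RT * ln(Q) / 1000
dG = -16.9 + 8.314 * 310 * ln(66.21) / 1000
dG = -6.0936 kJ/mol

-6.0936 kJ/mol


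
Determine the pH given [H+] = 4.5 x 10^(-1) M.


pH = -log10([H+])
pH = -log10(4.5 x 10^(-1))
pH = 0.3468

0.3468


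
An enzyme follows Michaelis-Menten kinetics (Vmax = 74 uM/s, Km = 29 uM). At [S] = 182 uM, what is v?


v = Vmax * [S] / (Km + [S])
v = 74 * 182 / (29 + 182)
v = 63.8294 uM/s

63.8294 uM/s


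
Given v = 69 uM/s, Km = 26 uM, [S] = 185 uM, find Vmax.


Vmax = v * (Km + [S]) / [S]
Vmax = 69 * (26 + 185) / 185
Vmax = 78.6973 uM/s

78.6973 uM/s


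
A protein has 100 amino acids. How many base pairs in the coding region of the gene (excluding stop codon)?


Each amino acid = 1 codon = 3 bp
bp = 100 * 3 = 300 bp

300 bp


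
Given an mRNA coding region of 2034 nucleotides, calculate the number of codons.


codons = nucleotides / 3
codons = 2034 / 3 = 678

678


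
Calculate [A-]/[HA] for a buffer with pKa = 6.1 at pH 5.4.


[A-]/[HA] = 10^(pH - pKa)
= 10^(5.4 - 6.1)
= 0.1995

0.1995


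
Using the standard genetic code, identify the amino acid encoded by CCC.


Standard genetic code lookup.
Codon CCC -> Pro

Pro


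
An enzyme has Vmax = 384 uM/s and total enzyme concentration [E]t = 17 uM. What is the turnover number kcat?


kcat = Vmax / [E]t
kcat = 384 / 17
kcat = 22.5882 s^-1

22.5882 s^-1


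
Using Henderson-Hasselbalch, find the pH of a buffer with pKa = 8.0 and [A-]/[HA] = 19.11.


pH = pKa + log10([A-]/[HA])
pH = 8.0 + log10(19.11)
pH = 9.2813

9.2813


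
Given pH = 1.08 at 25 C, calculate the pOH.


pOH = 14 - pH
pOH = 14 - 1.08
pOH = 12.92

12.92


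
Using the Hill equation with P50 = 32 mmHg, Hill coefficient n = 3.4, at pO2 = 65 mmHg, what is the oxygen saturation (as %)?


Y = pO2^n / (P50^n + pO2^n)
Y = 65^3.4 / (32^3.4 + 65^3.4)
Y = 91.75%

91.75%


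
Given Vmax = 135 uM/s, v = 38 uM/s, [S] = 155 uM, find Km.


Km = [S] * (Vmax - v) / v
Km = 155 * (135 - 38) / 38
Km = 395.6579 uM

395.6579 uM


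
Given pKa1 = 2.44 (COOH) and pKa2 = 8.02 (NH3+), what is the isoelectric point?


pI = (pKa1 + pKa2) / 2
pI = (2.44 + 8.02) / 2
pI = 5.23

5.23


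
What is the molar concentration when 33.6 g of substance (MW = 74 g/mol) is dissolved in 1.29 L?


C = (mass / MW) / volume
C = (33.6 / 74) / 1.29
C = 0.352 M

0.352 M


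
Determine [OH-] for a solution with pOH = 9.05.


[OH-] = 10^(-pOH)
[OH-] = 10^(-9.05)
[OH-] = 8.913e-10 M

8.913e-10 M


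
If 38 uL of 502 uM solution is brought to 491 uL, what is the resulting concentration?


C2 = C1 * V1 / V2
C2 = 502 * 38 / 491
C2 = 38.8513 uM

38.8513 uM


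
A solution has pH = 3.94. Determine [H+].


[H+] = 10^(-pH)
[H+] = 10^(-3.94)
[H+] = 1.148e-04 M

1.148e-04 M


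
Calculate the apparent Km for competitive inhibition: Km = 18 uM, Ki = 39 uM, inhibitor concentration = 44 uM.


Km_app = Km * (1 + [I]/Ki)
Km_app = 18 * (1 + 44/39)
Km_app = 38.3077 uM

38.3077 uM


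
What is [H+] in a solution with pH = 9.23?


[H+] = 10^(-pH)
[H+] = 10^(-9.23)
[H+] = 5.888e-10 M

5.888e-10 M


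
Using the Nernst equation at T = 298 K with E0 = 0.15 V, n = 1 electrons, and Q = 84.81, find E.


E = E0 - (RT/nF) * ln(Q)
E = 0.15 - (8.314 * 298 / (1 * 96485)) * ln(84.81)
E = 0.036 V

0.036 V


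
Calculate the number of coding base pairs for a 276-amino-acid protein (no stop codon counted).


Each amino acid = 1 codon = 3 bp
bp = 276 * 3 = 828 bp

828 bp


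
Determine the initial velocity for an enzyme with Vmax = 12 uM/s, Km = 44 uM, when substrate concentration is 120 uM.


v = Vmax * [S] / (Km + [S])
v = 12 * 120 / (44 + 120)
v = 8.7805 uM/s

8.7805 uM/s


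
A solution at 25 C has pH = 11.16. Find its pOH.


pOH = 14 - pH
pOH = 14 - 11.16
pOH = 2.84

2.84


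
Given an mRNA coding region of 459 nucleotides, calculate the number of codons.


codons = nucleotides / 3
codons = 459 / 3 = 153

153


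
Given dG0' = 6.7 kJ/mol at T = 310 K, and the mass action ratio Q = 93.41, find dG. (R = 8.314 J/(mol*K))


dG = dG0' + RT * ln(Q) / 1000
dG = 6.7 + 8.314 * 310 * ln(93.41) / 1000
dG = 18.3934 kJ/mol

18.3934 kJ/mol


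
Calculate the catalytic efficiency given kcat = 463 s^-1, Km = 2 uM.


Catalytic efficiency = kcat / Km
= 463 / 2
= 231.5 uM^-1*s^-1

231.5 uM^-1*s^-1


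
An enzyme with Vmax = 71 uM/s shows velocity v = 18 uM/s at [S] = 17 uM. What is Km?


Km = [S] * (Vmax - v) / v
Km = 17 * (71 - 18) / 18
Km = 50.0556 uM

50.0556 uM


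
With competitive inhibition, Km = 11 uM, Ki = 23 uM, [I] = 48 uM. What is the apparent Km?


Km_app = Km * (1 + [I]/Ki)
Km_app = 11 * (1 + 48/23)
Km_app = 33.9565 uM

33.9565 uM


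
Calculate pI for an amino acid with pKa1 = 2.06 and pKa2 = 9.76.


pI = (pKa1 + pKa2) / 2
pI = (2.06 + 9.76) / 2
pI = 5.91

5.91


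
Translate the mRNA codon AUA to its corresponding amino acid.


Standard genetic code lookup.
Codon AUA -> Ile

Ile


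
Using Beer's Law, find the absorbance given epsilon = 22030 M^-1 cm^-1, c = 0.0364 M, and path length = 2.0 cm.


A = epsilon * c * l
A = 22030 * 0.0364 * 2.0
A = 1603.784

1603.784


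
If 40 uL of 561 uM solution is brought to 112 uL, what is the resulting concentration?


C2 = C1 * V1 / V2
C2 = 561 * 40 / 112
C2 = 200.3571 uM

200.3571 uM


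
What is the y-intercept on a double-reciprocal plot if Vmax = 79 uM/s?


y-intercept = 1/Vmax
= 1/79
= 0.0127 s/uM

0.0127 s/uM


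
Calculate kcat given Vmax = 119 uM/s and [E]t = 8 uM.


kcat = Vmax / [E]t
kcat = 119 / 8
kcat = 14.875 s^-1

14.875 s^-1


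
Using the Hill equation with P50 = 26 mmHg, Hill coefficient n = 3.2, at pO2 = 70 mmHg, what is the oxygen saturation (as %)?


Y = pO2^n / (P50^n + pO2^n)
Y = 70^3.2 / (26^3.2 + 70^3.2)
Y = 95.97%

95.97%


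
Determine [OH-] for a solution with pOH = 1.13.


[OH-] = 10^(-pOH)
[OH-] = 10^(-1.13)
[OH-] = 0.0741 M

0.0741 M


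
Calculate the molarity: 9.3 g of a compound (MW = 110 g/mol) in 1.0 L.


C = (mass / MW) / volume
C = (9.3 / 110) / 1.0
C = 0.0845 M

0.0845 M


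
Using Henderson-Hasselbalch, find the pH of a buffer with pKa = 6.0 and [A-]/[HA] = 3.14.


pH = pKa + log10([A-]/[HA])
pH = 6.0 + log10(3.14)
pH = 6.4969

6.4969


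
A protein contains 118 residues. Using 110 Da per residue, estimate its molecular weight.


MW = n_residues * 110 Da
MW = 118 * 110
MW = 12980 Da

12980 Da


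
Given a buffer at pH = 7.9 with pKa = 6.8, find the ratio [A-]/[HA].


[A-]/[HA] = 10^(pH - pKa)
= 10^(7.9 - 6.8)
= 12.5893

12.5893


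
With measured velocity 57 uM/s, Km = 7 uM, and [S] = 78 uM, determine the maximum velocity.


Vmax = v * (Km + [S]) / [S]
Vmax = 57 * (7 + 78) / 78
Vmax = 62.1154 uM/s

62.1154 uM/s


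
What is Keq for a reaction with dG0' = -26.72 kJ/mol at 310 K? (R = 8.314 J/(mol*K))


Keq = exp(-dG0 * 1000 / (R * T))
Keq = exp(-(-26.72) * 1000 / (8.314 * 310))
Keq = 31801.7911

31801.7911


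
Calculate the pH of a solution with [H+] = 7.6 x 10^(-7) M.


pH = -log10([H+])
pH = -log10(7.6 x 10^(-7))
pH = 6.1192

6.1192


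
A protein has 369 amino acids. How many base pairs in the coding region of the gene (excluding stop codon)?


Each amino acid = 1 codon = 3 bp
bp = 369 * 3 = 1107 bp

1107 bp


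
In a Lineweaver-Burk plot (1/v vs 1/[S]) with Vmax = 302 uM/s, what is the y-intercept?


y-intercept = 1/Vmax
= 1/302
= 0.0033 s/uM

0.0033 s/uM


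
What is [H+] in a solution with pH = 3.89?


[H+] = 10^(-pH)
[H+] = 10^(-3.89)
[H+] = 1.288e-04 M

1.288e-04 M


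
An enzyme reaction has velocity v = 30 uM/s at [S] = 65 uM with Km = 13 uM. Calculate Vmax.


Vmax = v * (Km + [S]) / [S]
Vmax = 30 * (13 + 65) / 65
Vmax = 36.0 uM/s

36.0 uM/s


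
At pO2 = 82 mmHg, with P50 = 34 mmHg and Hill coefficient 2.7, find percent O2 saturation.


Y = pO2^n / (P50^n + pO2^n)
Y = 82^2.7 / (34^2.7 + 82^2.7)
Y = 91.51%

91.51%


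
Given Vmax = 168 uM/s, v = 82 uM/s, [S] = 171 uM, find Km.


Km = [S] * (Vmax - v) / v
Km = 171 * (168 - 82) / 82
Km = 179.3415 uM

179.3415 uM


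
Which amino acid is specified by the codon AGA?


Standard genetic code lookup.
Codon AGA -> Arg

Arg


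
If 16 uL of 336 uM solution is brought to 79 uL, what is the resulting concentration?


C2 = C1 * V1 / V2
C2 = 336 * 16 / 79
C2 = 68.0506 uM

68.0506 uM


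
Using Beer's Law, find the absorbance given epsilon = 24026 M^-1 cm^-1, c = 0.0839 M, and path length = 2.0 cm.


A = epsilon * c * l
A = 24026 * 0.0839 * 2.0
A = 4031.5628

4031.5628


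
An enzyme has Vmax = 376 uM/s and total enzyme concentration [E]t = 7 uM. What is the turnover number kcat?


kcat = Vmax / [E]t
kcat = 376 / 7
kcat = 53.7143 s^-1

53.7143 s^-1


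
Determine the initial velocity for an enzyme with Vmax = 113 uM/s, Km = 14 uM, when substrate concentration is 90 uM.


v = Vmax * [S] / (Km + [S])
v = 113 * 90 / (14 + 90)
v = 97.7885 uM/s

97.7885 uM/s


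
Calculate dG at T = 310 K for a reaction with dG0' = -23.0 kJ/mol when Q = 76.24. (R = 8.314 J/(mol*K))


dG = dG0' + RT * ln(Q) / 1000
dG = -23.0 + 8.314 * 310 * ln(76.24) / 1000
dG = -11.8301 kJ/mol

-11.8301 kJ/mol


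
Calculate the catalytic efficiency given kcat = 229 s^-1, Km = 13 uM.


Catalytic efficiency = kcat / Km
= 229 / 13
= 17.6154 uM^-1*s^-1

17.6154 uM^-1*s^-1


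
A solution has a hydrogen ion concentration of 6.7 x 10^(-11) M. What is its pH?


pH = -log10([H+])
pH = -log10(6.7 x 10^(-11))
pH = 10.1739

10.1739


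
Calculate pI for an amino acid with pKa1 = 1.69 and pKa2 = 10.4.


pI = (pKa1 + pKa2) / 2
pI = (1.69 + 10.4) / 2
pI = 6.045

6.045


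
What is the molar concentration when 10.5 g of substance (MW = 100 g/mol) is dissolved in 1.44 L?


C = (mass / MW) / volume
C = (10.5 / 100) / 1.44
C = 0.0729 M

0.0729 M


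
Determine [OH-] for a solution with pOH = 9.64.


[OH-] = 10^(-pOH)
[OH-] = 10^(-9.64)
[OH-] = 2.291e-10 M

2.291e-10 M


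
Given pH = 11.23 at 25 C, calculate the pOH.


pOH = 14 - pH
pOH = 14 - 11.23
pOH = 2.77

2.77


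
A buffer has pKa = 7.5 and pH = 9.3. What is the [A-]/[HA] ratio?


[A-]/[HA] = 10^(pH - pKa)
= 10^(9.3 - 7.5)
= 63.0957

63.0957


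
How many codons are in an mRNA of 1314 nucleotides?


codons = nucleotides / 3
codons = 1314 / 3 = 438

438


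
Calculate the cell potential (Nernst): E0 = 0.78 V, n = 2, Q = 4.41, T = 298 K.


E = E0 - (RT/nF) * ln(Q)
E = 0.78 - (8.314 * 298 / (2 * 96485)) * ln(4.41)
E = 0.7609 V

0.7609 V


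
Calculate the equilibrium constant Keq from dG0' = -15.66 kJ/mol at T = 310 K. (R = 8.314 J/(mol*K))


Keq = exp(-dG0 * 1000 / (R * T))
Keq = exp(-(-15.66) * 1000 / (8.314 * 310))
Keq = 435.2984

435.2984


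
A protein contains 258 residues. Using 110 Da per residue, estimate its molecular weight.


MW = n_residues * 110 Da
MW = 258 * 110
MW = 28380 Da

28380 Da


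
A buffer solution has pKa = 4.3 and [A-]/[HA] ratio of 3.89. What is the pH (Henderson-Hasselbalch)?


pH = pKa + log10([A-]/[HA])
pH = 4.3 + log10(3.89)
pH = 4.8899

4.8899


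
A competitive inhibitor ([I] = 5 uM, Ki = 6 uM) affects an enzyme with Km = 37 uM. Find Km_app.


Km_app = Km * (1 + [I]/Ki)
Km_app = 37 * (1 + 5/6)
Km_app = 67.8333 uM

67.8333 uM


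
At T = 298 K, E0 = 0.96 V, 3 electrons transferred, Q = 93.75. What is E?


E = E0 - (RT/nF) * ln(Q)
E = 0.96 - (8.314 * 298 / (3 * 96485)) * ln(93.75)
E = 0.9211 V

0.9211 V


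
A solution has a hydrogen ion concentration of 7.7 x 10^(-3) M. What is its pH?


pH = -log10([H+])
pH = -log10(7.7 x 10^(-3))
pH = 2.1135

2.1135


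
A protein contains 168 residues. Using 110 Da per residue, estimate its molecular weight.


MW = n_residues * 110 Da
MW = 168 * 110
MW = 18480 Da

18480 Da


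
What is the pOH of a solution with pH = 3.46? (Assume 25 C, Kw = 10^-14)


pOH = 14 - pH
pOH = 14 - 3.46
pOH = 10.54

10.54


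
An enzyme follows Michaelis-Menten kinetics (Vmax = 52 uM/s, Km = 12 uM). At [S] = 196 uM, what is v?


v = Vmax * [S] / (Km + [S])
v = 52 * 196 / (12 + 196)
v = 49.0 uM/s

49.0 uM/s


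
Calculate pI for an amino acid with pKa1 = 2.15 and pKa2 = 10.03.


pI = (pKa1 + pKa2) / 2
pI = (2.15 + 10.03) / 2
pI = 6.09

6.09


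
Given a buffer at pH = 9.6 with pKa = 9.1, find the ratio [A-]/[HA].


[A-]/[HA] = 10^(pH - pKa)
= 10^(9.6 - 9.1)
= 3.1623

3.1623


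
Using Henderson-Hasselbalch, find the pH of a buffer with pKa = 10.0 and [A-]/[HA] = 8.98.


pH = pKa + log10([A-]/[HA])
pH = 10.0 + log10(8.98)
pH = 10.9533

10.9533


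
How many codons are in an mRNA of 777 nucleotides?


codons = nucleotides / 3
codons = 777 / 3 = 259

259


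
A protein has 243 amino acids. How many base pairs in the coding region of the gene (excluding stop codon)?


Each amino acid = 1 codon = 3 bp
bp = 243 * 3 = 729 bp

729 bp


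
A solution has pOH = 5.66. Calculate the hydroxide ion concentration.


[OH-] = 10^(-pOH)
[OH-] = 10^(-5.66)
[OH-] = 2.188e-06 M

2.188e-06 M


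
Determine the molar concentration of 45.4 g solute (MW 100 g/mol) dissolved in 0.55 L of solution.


C = (mass / MW) / volume
C = (45.4 / 100) / 0.55
C = 0.8255 M

0.8255 M


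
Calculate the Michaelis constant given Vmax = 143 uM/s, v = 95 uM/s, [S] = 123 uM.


Km = [S] * (Vmax - v) / v
Km = 123 * (143 - 95) / 95
Km = 62.1474 uM

62.1474 uM


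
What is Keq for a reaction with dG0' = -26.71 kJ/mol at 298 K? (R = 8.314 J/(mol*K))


Keq = exp(-dG0 * 1000 / (R * T))
Keq = exp(-(-26.71) * 1000 / (8.314 * 298))
Keq = 48084.5385

48084.5385


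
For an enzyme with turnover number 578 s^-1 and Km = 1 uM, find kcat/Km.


Catalytic efficiency = kcat / Km
= 578 / 1
= 578.0 uM^-1*s^-1

578.0 uM^-1*s^-1


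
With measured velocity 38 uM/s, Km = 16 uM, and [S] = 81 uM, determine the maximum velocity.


Vmax = v * (Km + [S]) / [S]
Vmax = 38 * (16 + 81) / 81
Vmax = 45.5062 uM/s

45.5062 uM/s


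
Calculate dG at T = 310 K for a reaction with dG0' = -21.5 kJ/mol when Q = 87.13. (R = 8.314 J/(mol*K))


dG = dG0' + RT * ln(Q) / 1000
dG = -21.5 + 8.314 * 310 * ln(87.13) / 1000
dG = -9.986 kJ/mol

-9.986 kJ/mol


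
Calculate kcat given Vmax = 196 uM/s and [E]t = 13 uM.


kcat = Vmax / [E]t
kcat = 196 / 13
kcat = 15.0769 s^-1

15.0769 s^-1


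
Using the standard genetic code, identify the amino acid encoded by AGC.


Standard genetic code lookup.
Codon AGC -> Ser

Ser


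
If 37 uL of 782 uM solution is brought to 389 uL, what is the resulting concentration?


C2 = C1 * V1 / V2
C2 = 782 * 37 / 389
C2 = 74.3805 uM

74.3805 uM


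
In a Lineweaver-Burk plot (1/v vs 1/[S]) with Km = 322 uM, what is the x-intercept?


x-intercept = -1/Km
= -1/322
= -0.0031 1/uM

-0.0031 1/uM


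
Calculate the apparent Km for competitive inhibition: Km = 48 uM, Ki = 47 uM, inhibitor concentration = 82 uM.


Km_app = Km * (1 + [I]/Ki)
Km_app = 48 * (1 + 82/47)
Km_app = 131.7447 uM

131.7447 uM


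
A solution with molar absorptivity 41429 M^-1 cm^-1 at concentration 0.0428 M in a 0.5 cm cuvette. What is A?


A = epsilon * c * l
A = 41429 * 0.0428 * 0.5
A = 886.5806

886.5806


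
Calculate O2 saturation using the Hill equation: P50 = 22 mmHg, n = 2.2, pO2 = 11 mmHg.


Y = pO2^n / (P50^n + pO2^n)
Y = 11^2.2 / (22^2.2 + 11^2.2)
Y = 17.87%

17.87%


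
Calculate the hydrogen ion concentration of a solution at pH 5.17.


[H+] = 10^(-pH)
[H+] = 10^(-5.17)
[H+] = 6.761e-06 M

6.761e-06 M


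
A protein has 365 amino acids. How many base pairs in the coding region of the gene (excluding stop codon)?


Each amino acid = 1 codon = 3 bp
bp = 365 * 3 = 1095 bp

1095 bp


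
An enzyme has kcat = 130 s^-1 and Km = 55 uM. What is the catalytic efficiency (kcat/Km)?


Catalytic efficiency = kcat / Km
= 130 / 55
= 2.3636 uM^-1*s^-1

2.3636 uM^-1*s^-1


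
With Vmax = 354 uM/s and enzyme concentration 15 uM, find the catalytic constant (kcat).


kcat = Vmax / [E]t
kcat = 354 / 15
kcat = 23.6 s^-1

23.6 s^-1


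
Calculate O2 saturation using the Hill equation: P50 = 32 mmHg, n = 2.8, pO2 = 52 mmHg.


Y = pO2^n / (P50^n + pO2^n)
Y = 52^2.8 / (32^2.8 + 52^2.8)
Y = 79.57%

79.57%


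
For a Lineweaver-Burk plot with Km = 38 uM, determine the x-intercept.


x-intercept = -1/Km
= -1/38
= -0.0263 1/uM

-0.0263 1/uM


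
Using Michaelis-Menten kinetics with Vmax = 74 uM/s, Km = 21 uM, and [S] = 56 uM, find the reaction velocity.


v = Vmax * [S] / (Km + [S])
v = 74 * 56 / (21 + 56)
v = 53.8182 uM/s

53.8182 uM/s


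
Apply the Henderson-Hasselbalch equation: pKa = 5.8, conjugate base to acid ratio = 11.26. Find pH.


pH = pKa + log10([A-]/[HA])
pH = 5.8 + log10(11.26)
pH = 6.8515

6.8515


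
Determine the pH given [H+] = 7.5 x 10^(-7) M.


pH = -log10([H+])
pH = -log10(7.5 x 10^(-7))
pH = 6.1249

6.1249


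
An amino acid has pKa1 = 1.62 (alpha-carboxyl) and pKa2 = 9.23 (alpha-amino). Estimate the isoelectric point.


pI = (pKa1 + pKa2) / 2
pI = (1.62 + 9.23) / 2
pI = 5.425

5.425


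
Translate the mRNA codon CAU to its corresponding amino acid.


Standard genetic code lookup.
Codon CAU -> His

His


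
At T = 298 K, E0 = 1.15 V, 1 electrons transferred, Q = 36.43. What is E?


E = E0 - (RT/nF) * ln(Q)
E = 1.15 - (8.314 * 298 / (1 * 96485)) * ln(36.43)
E = 1.0577 V

1.0577 V


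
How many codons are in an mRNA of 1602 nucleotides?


codons = nucleotides / 3
codons = 1602 / 3 = 534

534


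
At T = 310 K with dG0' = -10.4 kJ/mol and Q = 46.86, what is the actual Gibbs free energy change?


dG = dG0' + RT * ln(Q) / 1000
dG = -10.4 + 8.314 * 310 * ln(46.86) / 1000
dG = -0.4845 kJ/mol

-0.4845 kJ/mol


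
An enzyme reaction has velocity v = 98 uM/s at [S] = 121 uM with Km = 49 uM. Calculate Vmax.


Vmax = v * (Km + [S]) / [S]
Vmax = 98 * (49 + 121) / 121
Vmax = 137.686 uM/s

137.686 uM/s


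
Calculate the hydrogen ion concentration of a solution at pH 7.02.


[H+] = 10^(-pH)
[H+] = 10^(-7.02)
[H+] = 9.550e-08 M

9.550e-08 M


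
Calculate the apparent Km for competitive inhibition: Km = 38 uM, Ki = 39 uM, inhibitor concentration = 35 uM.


Km_app = Km * (1 + [I]/Ki)
Km_app = 38 * (1 + 35/39)
Km_app = 72.1026 uM

72.1026 uM


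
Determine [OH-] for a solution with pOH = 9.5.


[OH-] = 10^(-pOH)
[OH-] = 10^(-9.5)
[OH-] = 3.162e-10 M

3.162e-10 M


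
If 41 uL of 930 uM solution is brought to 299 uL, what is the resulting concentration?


C2 = C1 * V1 / V2
C2 = 930 * 41 / 299
C2 = 127.5251 uM

127.5251 uM


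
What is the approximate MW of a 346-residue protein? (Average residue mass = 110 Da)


MW = n_residues * 110 Da
MW = 346 * 110
MW = 38060 Da

38060 Da


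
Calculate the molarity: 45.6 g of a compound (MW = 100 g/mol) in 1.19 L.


C = (mass / MW) / volume
C = (45.6 / 100) / 1.19
C = 0.3832 M

0.3832 M


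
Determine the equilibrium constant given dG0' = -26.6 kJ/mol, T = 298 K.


Keq = exp(-dG0 * 1000 / (R * T))
Keq = exp(-(-26.6) * 1000 / (8.314 * 298))
Keq = 45996.3651

45996.3651


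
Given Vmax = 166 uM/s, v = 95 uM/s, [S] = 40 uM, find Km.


Km = [S] * (Vmax - v) / v
Km = 40 * (166 - 95) / 95
Km = 29.8947 uM

29.8947 uM


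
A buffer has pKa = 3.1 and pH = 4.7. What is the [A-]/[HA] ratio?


[A-]/[HA] = 10^(pH - pKa)
= 10^(4.7 - 3.1)
= 39.8107

39.8107


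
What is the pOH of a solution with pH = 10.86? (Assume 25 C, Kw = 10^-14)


pOH = 14 - pH
pOH = 14 - 10.86
pOH = 3.14

3.14


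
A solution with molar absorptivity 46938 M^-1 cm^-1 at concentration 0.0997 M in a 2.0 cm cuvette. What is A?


A = epsilon * c * l
A = 46938 * 0.0997 * 2.0
A = 9359.4372

9359.4372


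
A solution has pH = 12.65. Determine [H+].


[H+] = 10^(-pH)
[H+] = 10^(-12.65)
[H+] = 2.239e-13 M

2.239e-13 M


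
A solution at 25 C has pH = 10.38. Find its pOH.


pOH = 14 - pH
pOH = 14 - 10.38
pOH = 3.62

3.62


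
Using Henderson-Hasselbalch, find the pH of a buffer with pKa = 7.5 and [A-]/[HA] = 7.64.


pH = pKa + log10([A-]/[HA])
pH = 7.5 + log10(7.64)
pH = 8.3831

8.3831


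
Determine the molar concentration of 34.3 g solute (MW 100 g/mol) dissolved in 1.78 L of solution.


C = (mass / MW) / volume
C = (34.3 / 100) / 1.78
C = 0.1927 M

0.1927 M


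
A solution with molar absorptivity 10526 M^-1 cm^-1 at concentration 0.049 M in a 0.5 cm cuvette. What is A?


A = epsilon * c * l
A = 10526 * 0.049 * 0.5
A = 257.887

257.887


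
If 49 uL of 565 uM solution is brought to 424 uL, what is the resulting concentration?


C2 = C1 * V1 / V2
C2 = 565 * 49 / 424
C2 = 65.2948 uM

65.2948 uM


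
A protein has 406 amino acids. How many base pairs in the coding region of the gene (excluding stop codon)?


Each amino acid = 1 codon = 3 bp
bp = 406 * 3 = 1218 bp

1218 bp


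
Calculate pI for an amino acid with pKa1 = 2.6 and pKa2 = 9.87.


pI = (pKa1 + pKa2) / 2
pI = (2.6 + 9.87) / 2
pI = 6.235

6.235


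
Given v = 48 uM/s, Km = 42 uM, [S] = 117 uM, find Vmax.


Vmax = v * (Km + [S]) / [S]
Vmax = 48 * (42 + 117) / 117
Vmax = 65.2308 uM/s

65.2308 uM/s


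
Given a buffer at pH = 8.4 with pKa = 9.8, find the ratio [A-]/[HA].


[A-]/[HA] = 10^(pH - pKa)
= 10^(8.4 - 9.8)
= 0.0398

0.0398
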